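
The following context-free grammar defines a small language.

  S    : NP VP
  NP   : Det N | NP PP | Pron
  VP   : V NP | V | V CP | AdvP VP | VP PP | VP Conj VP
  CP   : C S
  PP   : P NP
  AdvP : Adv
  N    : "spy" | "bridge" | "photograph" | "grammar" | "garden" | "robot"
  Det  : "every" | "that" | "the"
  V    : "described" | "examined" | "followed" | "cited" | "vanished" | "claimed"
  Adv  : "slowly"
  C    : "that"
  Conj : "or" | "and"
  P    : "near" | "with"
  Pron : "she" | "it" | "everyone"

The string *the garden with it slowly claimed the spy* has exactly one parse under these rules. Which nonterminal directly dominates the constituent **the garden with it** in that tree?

[S [NP [NP [Det the] [N garden]] [PP [P with] [NP [Pron it]]]] [VP [AdvP [Adv slowly]] [VP [V claimed] [NP [Det the] [N spy]]]]]
The span 'the garden with it' is the NP node built by NP → NP PP.
Its mother is the S built by S → NP VP.

S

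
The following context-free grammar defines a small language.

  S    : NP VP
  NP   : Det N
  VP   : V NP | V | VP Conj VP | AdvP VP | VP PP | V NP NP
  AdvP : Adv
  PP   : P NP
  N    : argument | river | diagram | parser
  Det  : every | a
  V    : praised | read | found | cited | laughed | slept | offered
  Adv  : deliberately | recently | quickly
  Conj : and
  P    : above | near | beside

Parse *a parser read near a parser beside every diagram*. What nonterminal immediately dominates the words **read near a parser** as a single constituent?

VP

S
  NP
    Det: a
    N: parser
  VP
    VP
      VP
        V: read
      PP
        P: near
        NP
          Det: a
          N: parser
    PP
      P: beside
      NP
        Det: every
        N: diagram
The span 'read near a parser' is the VP node built by VP → VP PP.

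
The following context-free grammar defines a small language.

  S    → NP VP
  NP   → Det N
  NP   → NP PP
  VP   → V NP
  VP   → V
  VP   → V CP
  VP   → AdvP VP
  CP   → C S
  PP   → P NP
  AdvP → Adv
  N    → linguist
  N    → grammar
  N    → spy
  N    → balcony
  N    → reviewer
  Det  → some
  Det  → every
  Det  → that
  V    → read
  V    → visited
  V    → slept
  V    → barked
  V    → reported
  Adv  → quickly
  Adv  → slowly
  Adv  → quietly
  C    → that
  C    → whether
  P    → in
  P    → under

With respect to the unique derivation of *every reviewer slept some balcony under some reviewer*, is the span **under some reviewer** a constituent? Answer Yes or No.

[S [NP [Det every] [N reviewer]] [VP [V slept] [NP [NP [Det some] [N balcony]] [PP [P under] [NP [Det some] [N reviewer]]]]]]
The words 'under some reviewer' are exhaustively dominated by a single PP node (built by PP → P NP), so they form a constituent.

Yes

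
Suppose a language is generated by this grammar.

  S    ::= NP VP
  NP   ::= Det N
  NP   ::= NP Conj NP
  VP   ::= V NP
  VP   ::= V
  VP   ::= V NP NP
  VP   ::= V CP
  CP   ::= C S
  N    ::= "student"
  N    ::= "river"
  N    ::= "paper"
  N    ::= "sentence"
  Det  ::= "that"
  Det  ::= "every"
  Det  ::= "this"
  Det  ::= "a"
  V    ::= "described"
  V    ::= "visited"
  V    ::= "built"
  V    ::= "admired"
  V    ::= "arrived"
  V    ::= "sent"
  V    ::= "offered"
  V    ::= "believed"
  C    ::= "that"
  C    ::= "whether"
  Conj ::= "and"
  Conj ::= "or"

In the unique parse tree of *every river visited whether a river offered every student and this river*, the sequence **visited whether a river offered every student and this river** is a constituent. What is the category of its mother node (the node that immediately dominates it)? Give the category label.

S

S
  NP
    Det: every
    N: river
  VP
    V: visited
    CP
      C: whether
      S
        NP
          Det: a
          N: river
        VP
          V: offered
          NP
            NP
              Det: every
              N: student
            Conj: and
            NP
              Det: this
              N: river
The span 'visited whether a river offered every student and this river' is the VP node built by VP → V CP.
Its mother is the S built by S → NP VP.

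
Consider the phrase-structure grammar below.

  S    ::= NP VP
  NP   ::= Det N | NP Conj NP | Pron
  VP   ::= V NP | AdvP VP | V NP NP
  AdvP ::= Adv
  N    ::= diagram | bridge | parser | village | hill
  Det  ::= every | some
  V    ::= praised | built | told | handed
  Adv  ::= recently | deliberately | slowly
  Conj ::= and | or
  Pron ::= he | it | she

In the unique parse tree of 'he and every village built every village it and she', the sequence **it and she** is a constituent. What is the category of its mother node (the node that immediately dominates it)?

VP

[S [NP [NP [Pron he]] [Conj and] [NP [Det every] [N village]]] [VP [V built] [NP [Det every] [N village]] [NP [NP [Pron it]] [Conj and] [NP [Pron she]]]]]
The span 'it and she' is the NP node built by NP → NP Conj NP.
Its mother is the VP built by VP → V NP NP.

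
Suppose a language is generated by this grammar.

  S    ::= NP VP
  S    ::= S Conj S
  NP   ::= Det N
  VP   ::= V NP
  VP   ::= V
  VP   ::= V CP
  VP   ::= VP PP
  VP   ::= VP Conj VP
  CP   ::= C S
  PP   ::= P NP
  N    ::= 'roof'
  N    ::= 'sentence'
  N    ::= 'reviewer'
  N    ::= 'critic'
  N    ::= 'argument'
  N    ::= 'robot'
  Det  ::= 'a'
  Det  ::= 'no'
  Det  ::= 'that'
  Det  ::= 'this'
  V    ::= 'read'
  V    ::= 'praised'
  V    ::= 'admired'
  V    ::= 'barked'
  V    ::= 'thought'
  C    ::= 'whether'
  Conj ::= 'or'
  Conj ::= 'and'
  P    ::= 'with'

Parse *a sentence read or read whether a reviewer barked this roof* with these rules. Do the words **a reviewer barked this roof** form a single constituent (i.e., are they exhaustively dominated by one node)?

Yes

[S [NP [Det a] [N sentence]] [VP [VP [V read]] [Conj or] [VP [V read] [CP [C whether] [S [NP [Det a] [N reviewer]] [VP [V barked] [NP [Det this] [N roof]]]]]]]]
The words 'a reviewer barked this roof' are exhaustively dominated by a single S node (built by S → NP VP), so they form a constituent.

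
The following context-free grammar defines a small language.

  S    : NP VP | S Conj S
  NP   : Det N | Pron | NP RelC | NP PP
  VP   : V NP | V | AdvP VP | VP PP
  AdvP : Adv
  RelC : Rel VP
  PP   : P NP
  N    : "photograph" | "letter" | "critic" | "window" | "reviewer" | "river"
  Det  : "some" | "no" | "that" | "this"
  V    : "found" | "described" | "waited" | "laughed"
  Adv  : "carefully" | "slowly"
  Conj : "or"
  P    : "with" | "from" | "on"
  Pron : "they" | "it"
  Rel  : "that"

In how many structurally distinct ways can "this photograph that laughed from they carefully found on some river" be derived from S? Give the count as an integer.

4

Two of the 4 distinct bracketings:
[S [NP [NP [Det this] [N photograph]] [RelC [Rel that] [VP [VP [V laughed]] [PP [P from] [NP [Pron they]]]]]] [VP [AdvP [Adv carefully]] [VP [VP [V found]] [PP [P on] [NP [Det some] [N river]]]]]]
[S [NP [NP [Det this] [N photograph]] [RelC [Rel that] [VP [VP [V laughed]] [PP [P from] [NP [Pron they]]]]]] [VP [VP [AdvP [Adv carefully]] [VP [V found]]] [PP [P on] [NP [Det some] [N river]]]]]
The trees differ in how a recursive rule is bracketed over the same span.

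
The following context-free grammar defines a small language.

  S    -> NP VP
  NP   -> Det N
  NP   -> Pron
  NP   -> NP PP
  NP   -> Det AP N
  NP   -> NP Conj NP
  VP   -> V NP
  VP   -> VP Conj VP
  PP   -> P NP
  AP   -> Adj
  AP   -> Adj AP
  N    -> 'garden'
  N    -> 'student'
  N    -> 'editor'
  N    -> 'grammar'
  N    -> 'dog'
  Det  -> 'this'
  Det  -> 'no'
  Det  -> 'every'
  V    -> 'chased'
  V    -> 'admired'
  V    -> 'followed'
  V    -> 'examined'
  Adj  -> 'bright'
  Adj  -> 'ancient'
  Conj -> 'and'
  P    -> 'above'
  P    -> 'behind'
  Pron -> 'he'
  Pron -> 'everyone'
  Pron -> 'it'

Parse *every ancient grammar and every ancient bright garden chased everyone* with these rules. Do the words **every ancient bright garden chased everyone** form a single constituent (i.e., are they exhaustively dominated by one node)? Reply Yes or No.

No

[S [NP [NP [Det every] [AP [Adj ancient]] [N grammar]] [Conj and] [NP [Det every] [AP [Adj ancient] [AP [Adj bright]]] [N garden]]] [VP [V chased] [NP [Pron everyone]]]]
The smallest constituent containing 'every ancient bright garden chased everyone' is the S spanning 'every ancient grammar and every ancient bright garden chased everyone'; no single node in the tree dominates exactly the given words.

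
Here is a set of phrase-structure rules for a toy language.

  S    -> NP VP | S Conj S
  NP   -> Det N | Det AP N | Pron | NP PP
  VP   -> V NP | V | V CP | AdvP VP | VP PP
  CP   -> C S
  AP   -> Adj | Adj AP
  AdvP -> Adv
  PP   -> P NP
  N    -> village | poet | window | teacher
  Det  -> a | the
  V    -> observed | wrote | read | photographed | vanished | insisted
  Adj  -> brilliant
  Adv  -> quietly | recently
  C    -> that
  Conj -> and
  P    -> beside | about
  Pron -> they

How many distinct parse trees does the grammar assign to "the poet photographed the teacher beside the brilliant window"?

2

The two bracketings:
[S [NP [Det the] [N poet]] [VP [V photographed] [NP [NP [Det the] [N teacher]] [PP [P beside] [NP [Det the] [AP [Adj brilliant]] [N window]]]]]]
[S [NP [Det the] [N poet]] [VP [VP [V photographed] [NP [Det the] [N teacher]]] [PP [P beside] [NP [Det the] [AP [Adj brilliant]] [N window]]]]]
The difference turns on whether NP → NP PP is used at the relevant span, versus an alternative expansion of NP.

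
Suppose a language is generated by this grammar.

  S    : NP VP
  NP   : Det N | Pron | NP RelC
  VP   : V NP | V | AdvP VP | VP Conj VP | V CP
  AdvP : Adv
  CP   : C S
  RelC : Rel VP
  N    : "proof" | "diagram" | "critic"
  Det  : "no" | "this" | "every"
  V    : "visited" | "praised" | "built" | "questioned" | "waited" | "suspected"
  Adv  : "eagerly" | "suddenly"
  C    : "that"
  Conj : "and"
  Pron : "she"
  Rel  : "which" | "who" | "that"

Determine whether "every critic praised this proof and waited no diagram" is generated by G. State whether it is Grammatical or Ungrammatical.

S
  NP
    Det: every
    N: critic
  VP
    VP
      V: praised
      NP
        Det: this
        N: proof
    Conj: and
    VP
      V: waited
      NP
        Det: no
        N: diagram
Each bracket corresponds to one application of a listed rule, so the string is derivable from S.

Grammatical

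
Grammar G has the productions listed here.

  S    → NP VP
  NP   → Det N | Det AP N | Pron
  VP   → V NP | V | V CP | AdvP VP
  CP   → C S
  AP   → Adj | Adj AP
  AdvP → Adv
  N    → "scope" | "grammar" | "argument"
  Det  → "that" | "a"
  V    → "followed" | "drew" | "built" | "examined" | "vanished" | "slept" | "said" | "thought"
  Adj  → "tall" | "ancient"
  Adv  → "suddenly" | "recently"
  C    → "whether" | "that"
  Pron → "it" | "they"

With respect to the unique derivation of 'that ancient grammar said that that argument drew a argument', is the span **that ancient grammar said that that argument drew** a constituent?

No

[S [NP [Det that] [AP [Adj ancient]] [N grammar]] [VP [V said] [CP [C that] [S [NP [Det that] [N argument]] [VP [V drew] [NP [Det a] [N argument]]]]]]]
The smallest constituent containing 'that ancient grammar said that that argument drew' is the S spanning 'that ancient grammar said that that argument drew a argument'; no single node in the tree dominates exactly the given words.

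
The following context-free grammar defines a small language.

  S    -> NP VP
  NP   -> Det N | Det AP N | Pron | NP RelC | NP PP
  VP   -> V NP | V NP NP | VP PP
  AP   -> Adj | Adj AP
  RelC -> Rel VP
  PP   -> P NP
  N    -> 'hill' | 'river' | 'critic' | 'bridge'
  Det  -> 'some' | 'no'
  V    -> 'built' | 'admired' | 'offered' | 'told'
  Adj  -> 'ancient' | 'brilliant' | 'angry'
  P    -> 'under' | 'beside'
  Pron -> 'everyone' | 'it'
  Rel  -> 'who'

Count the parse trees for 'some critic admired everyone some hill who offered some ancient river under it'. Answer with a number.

4

Two of the 4 distinct bracketings:
[S [NP [Det some] [N critic]] [VP [V admired] [NP [Pron everyone]] [NP [NP [Det some] [N hill]] [RelC [Rel who] [VP [V offered] [NP [NP [Det some] [AP [Adj ancient]] [N river]] [PP [P under] [NP [Pron it]]]]]]]]]
[S [NP [Det some] [N critic]] [VP [V admired] [NP [Pron everyone]] [NP [NP [Det some] [N hill]] [RelC [Rel who] [VP [VP [V offered] [NP [Det some] [AP [Adj ancient]] [N river]]] [PP [P under] [NP [Pron it]]]]]]]]
The difference turns on whether NP → NP PP is used at the relevant span, versus an alternative expansion of NP.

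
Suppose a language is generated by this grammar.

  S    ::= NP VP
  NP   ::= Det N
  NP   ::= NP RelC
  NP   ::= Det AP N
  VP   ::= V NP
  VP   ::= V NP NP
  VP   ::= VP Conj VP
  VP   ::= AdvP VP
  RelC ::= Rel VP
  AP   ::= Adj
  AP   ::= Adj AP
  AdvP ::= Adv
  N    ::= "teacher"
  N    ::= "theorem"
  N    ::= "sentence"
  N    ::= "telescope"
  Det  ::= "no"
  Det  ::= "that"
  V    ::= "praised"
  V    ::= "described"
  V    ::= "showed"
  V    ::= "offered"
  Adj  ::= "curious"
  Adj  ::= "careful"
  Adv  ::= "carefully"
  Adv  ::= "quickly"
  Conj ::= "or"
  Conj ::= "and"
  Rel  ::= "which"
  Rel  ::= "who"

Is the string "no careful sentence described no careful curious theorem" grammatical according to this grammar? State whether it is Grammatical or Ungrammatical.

Grammatical

S
  NP
    Det: no
    AP
      Adj: careful
    N: sentence
  VP
    V: described
    NP
      Det: no
      AP
        Adj: careful
        AP
          Adj: curious
      N: theorem
Each bracket corresponds to one application of a listed rule, so the string is derivable from S.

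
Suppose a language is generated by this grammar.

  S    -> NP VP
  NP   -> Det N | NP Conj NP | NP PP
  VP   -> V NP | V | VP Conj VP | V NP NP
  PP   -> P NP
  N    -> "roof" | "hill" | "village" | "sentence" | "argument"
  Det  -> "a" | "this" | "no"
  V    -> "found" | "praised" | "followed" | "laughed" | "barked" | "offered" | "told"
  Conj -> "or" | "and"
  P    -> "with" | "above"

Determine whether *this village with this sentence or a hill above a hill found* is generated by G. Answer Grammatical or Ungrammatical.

Grammatical

S
  NP
    NP
      NP
        Det: this
        N: village
      PP
        P: with
        NP
          Det: this
          N: sentence
    Conj: or
    NP
      NP
        Det: a
        N: hill
      PP
        P: above
        NP
          Det: a
          N: hill
  VP
    V: found
The bracketing above is licensed at every node by one of the given productions, with S at the root.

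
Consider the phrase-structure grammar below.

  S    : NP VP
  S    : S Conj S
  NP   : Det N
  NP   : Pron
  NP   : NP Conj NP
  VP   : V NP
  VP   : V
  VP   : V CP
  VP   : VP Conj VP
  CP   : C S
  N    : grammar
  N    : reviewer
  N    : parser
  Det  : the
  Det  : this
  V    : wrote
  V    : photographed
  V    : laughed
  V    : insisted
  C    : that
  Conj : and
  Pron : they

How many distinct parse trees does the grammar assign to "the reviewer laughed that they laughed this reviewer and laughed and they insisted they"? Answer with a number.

3

Two of the 3 distinct bracketings:
[S [NP [Det the] [N reviewer]] [VP [V laughed] [CP [C that] [S [S [NP [Pron they]] [VP [VP [V laughed] [NP [Det this] [N reviewer]]] [Conj and] [VP [V laughed]]]] [Conj and] [S [NP [Pron they]] [VP [V insisted] [NP [Pron they]]]]]]]]
[S [S [NP [Det the] [N reviewer]] [VP [V laughed] [CP [C that] [S [NP [Pron they]] [VP [VP [V laughed] [NP [Det this] [N reviewer]]] [Conj and] [VP [V laughed]]]]]]] [Conj and] [S [NP [Pron they]] [VP [V insisted] [NP [Pron they]]]]]
The trees differ in how a recursive rule is bracketed over the same span.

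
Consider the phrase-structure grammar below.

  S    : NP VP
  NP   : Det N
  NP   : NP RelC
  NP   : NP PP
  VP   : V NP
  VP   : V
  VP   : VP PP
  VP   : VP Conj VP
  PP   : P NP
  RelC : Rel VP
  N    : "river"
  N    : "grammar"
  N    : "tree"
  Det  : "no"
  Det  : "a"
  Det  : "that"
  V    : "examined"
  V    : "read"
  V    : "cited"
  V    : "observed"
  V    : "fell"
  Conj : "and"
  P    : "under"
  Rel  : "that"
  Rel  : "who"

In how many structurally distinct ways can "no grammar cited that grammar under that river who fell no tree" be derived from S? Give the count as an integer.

3

Two of the 3 distinct bracketings:
[S [NP [Det no] [N grammar]] [VP [V cited] [NP [NP [NP [Det that] [N grammar]] [PP [P under] [NP [Det that] [N river]]]] [RelC [Rel who] [VP [V fell] [NP [Det no] [N tree]]]]]]]
[S [NP [Det no] [N grammar]] [VP [V cited] [NP [NP [Det that] [N grammar]] [PP [P under] [NP [NP [Det that] [N river]] [RelC [Rel who] [VP [V fell] [NP [Det no] [N tree]]]]]]]]]
The trees differ in how a recursive rule is bracketed over the same span.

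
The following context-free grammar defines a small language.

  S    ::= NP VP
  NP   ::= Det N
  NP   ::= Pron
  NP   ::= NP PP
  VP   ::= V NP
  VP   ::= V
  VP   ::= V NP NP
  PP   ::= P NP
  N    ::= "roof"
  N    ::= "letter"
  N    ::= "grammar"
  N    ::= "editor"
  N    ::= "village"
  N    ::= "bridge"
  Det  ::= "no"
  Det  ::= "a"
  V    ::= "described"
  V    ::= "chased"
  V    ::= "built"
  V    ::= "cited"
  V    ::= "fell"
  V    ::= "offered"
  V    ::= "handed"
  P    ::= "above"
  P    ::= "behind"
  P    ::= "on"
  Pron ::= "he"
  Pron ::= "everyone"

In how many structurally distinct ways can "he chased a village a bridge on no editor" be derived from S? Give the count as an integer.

[S [NP [Pron he]] [VP [V chased] [NP [Det a] [N village]] [NP [NP [Det a] [N bridge]] [PP [P on] [NP [Det no] [N editor]]]]]]
No rule offers an alternative attachment or grouping for any span, so this is the only derivation.

1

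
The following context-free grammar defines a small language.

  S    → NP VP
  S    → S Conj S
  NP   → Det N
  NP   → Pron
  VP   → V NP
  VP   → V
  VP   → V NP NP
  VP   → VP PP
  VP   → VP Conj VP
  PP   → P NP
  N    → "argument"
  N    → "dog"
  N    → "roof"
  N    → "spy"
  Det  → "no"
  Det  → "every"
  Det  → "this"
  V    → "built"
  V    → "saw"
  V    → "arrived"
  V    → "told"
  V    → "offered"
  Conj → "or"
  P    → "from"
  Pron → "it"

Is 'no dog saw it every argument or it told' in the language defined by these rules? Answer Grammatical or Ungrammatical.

S
  S
    NP
      Det: no
      N: dog
    VP
      V: saw
      NP
        Pron: it
      NP
        Det: every
        N: argument
  Conj: or
  S
    NP
      Pron: it
    VP
      V: told
Each bracket corresponds to one application of a listed rule, so the string is derivable from S.

Grammatical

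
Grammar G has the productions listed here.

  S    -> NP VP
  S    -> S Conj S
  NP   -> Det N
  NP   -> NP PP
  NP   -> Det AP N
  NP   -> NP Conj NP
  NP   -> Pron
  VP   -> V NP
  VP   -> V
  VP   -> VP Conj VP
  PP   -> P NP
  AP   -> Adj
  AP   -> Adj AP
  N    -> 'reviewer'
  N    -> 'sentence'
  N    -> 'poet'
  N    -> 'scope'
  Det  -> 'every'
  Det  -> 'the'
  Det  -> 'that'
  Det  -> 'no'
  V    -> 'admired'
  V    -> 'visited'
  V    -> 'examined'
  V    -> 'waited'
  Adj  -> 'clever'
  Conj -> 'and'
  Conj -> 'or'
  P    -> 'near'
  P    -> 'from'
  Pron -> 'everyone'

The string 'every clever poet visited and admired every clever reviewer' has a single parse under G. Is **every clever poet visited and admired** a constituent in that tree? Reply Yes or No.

[S [NP [Det every] [AP [Adj clever]] [N poet]] [VP [VP [V visited]] [Conj and] [VP [V admired] [NP [Det every] [AP [Adj clever]] [N reviewer]]]]]
The smallest constituent containing 'every clever poet visited and admired' is the S spanning 'every clever poet visited and admired every clever reviewer'; no single node in the tree dominates exactly the given words.

No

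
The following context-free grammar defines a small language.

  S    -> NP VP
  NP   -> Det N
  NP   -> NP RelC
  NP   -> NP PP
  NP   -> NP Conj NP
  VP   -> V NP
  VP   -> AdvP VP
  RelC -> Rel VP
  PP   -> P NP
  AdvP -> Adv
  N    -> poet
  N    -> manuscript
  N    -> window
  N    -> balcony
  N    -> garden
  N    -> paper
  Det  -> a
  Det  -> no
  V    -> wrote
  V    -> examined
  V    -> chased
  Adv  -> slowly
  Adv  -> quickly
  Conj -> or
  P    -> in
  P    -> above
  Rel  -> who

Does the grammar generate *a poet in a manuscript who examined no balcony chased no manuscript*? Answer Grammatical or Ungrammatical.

[S [NP [NP [NP [Det a] [N poet]] [PP [P in] [NP [Det a] [N manuscript]]]] [RelC [Rel who] [VP [V examined] [NP [Det no] [N balcony]]]]] [VP [V chased] [NP [Det no] [N manuscript]]]]
The bracketing above is licensed at every node by one of the given productions, with S at the root.

Grammatical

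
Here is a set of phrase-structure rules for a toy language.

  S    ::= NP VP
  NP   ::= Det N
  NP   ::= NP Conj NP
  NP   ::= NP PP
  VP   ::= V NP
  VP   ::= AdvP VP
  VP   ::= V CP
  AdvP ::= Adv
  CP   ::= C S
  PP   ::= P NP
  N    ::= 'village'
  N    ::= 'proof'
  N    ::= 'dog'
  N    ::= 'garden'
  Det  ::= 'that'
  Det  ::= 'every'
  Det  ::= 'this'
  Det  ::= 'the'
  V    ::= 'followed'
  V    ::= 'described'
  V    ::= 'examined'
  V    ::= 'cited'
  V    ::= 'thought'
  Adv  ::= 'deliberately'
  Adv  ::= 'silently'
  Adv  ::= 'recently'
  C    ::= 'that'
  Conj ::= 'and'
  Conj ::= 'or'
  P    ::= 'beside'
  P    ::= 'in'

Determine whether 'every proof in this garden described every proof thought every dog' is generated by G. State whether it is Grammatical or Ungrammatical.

Ungrammatical

For S → NP VP, every NP-prefix leaves a non-VP remainder: after 'every proof' the remainder is not a VP; after 'every proof in this garden' the remainder is not a VP.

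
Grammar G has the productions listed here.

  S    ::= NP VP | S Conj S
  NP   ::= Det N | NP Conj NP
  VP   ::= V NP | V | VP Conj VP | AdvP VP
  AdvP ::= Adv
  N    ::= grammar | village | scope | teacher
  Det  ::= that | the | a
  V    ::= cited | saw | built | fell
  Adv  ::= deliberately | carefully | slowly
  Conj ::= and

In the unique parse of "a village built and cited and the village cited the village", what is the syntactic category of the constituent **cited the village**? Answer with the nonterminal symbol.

VP

S
  S
    NP
      Det: a
      N: village
    VP
      VP
        V: built
      Conj: and
      VP
        V: cited
  Conj: and
  S
    NP
      Det: the
      N: village
    VP
      V: cited
      NP
        Det: the
        N: village
The span 'cited the village' is the VP node built by VP → V NP.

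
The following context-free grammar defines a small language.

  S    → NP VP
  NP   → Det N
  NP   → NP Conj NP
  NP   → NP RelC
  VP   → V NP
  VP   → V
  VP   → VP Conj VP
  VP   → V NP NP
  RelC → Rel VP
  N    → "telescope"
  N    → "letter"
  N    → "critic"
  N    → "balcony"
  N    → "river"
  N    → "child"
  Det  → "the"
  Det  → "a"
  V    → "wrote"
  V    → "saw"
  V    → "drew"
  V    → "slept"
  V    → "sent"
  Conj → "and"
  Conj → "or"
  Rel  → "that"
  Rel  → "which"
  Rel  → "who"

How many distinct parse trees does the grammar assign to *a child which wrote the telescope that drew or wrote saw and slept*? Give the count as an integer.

3

Two of the 3 distinct bracketings:
[S [NP [NP [Det a] [N child]] [RelC [Rel which] [VP [V wrote] [NP [NP [Det the] [N telescope]] [RelC [Rel that] [VP [VP [V drew]] [Conj or] [VP [V wrote]]]]]]]] [VP [VP [V saw]] [Conj and] [VP [V slept]]]]
[S [NP [NP [Det a] [N child]] [RelC [Rel which] [VP [VP [V wrote] [NP [NP [Det the] [N telescope]] [RelC [Rel that] [VP [V drew]]]]] [Conj or] [VP [V wrote]]]]] [VP [VP [V saw]] [Conj and] [VP [V slept]]]]
The trees differ in how a recursive rule is bracketed over the same span.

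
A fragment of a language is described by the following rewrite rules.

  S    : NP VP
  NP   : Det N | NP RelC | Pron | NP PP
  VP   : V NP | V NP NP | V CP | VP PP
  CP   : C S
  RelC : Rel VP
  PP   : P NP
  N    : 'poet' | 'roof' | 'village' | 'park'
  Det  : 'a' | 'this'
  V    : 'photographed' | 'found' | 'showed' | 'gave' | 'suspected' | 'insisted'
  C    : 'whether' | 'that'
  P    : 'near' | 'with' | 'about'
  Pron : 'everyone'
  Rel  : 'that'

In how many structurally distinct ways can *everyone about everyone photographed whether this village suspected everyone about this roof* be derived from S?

3

Two of the 3 distinct bracketings:
[S [NP [NP [Pron everyone]] [PP [P about] [NP [Pron everyone]]]] [VP [V photographed] [CP [C whether] [S [NP [Det this] [N village]] [VP [V suspected] [NP [NP [Pron everyone]] [PP [P about] [NP [Det this] [N roof]]]]]]]]]
[S [NP [NP [Pron everyone]] [PP [P about] [NP [Pron everyone]]]] [VP [V photographed] [CP [C whether] [S [NP [Det this] [N village]] [VP [VP [V suspected] [NP [Pron everyone]]] [PP [P about] [NP [Det this] [N roof]]]]]]]]
The difference turns on whether VP → VP PP is used at the relevant span, versus an alternative expansion of VP.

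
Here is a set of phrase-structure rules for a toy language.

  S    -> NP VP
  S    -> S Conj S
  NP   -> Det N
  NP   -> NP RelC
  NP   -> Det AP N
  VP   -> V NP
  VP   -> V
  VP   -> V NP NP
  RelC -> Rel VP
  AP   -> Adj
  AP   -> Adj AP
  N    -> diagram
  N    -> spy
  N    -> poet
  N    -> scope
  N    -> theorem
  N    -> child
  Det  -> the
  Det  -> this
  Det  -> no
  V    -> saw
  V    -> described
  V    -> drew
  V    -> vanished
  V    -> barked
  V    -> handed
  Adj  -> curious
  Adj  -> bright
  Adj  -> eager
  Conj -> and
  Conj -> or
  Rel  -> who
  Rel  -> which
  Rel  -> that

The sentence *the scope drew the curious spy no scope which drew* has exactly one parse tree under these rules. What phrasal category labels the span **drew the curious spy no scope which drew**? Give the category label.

VP

[S [NP [Det the] [N scope]] [VP [V drew] [NP [Det the] [AP [Adj curious]] [N spy]] [NP [NP [Det no] [N scope]] [RelC [Rel which] [VP [V drew]]]]]]
The span 'drew the curious spy no scope which drew' is the VP node built by VP → V NP NP.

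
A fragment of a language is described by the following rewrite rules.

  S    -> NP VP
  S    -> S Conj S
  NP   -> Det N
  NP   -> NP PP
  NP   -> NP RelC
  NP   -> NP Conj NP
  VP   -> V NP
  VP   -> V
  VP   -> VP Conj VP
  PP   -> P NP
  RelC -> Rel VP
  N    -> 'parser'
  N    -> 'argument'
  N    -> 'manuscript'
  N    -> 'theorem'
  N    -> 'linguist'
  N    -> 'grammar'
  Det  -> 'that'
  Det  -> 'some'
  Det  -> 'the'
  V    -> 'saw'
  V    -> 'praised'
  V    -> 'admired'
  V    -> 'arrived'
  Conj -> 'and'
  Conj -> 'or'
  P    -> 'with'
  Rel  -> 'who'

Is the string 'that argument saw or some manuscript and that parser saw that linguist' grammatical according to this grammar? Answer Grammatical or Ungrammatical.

[S [S [NP [Det that] [N argument]] [VP [V saw]]] [Conj or] [S [NP [NP [Det some] [N manuscript]] [Conj and] [NP [Det that] [N parser]]] [VP [V saw] [NP [Det that] [N linguist]]]]]
Every word is introduced by a lexical rule and the phrasal rules combine the resulting categories into a single S.

Grammatical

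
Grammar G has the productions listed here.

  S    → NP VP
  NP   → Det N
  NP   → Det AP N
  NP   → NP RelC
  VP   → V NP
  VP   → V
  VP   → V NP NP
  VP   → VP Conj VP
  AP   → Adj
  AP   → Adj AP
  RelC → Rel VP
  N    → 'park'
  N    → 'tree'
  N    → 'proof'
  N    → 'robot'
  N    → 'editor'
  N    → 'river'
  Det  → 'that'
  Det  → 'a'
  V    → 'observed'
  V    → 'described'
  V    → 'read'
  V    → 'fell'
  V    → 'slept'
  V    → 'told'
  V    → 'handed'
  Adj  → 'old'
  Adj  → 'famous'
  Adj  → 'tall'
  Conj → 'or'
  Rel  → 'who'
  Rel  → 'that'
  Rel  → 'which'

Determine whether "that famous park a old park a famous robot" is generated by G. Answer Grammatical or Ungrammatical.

Ungrammatical

For S → NP VP, the only prefix that parses as NP is 'that famous park', but the remainder 'a old park a famous robot' is not a VP under these rules.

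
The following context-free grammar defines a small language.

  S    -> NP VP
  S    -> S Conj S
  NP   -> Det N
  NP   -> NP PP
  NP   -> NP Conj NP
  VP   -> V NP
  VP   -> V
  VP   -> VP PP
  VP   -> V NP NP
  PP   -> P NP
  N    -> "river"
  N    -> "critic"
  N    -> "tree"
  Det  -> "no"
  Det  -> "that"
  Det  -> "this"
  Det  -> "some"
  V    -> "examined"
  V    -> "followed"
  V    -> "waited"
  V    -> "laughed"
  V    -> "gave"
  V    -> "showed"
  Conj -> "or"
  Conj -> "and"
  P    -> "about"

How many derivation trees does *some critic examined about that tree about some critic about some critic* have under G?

Two of the 5 distinct bracketings:
[S [NP [Det some] [N critic]] [VP [VP [V examined]] [PP [P about] [NP [NP [Det that] [N tree]] [PP [P about] [NP [NP [Det some] [N critic]] [PP [P about] [NP [Det some] [N critic]]]]]]]]]
[S [NP [Det some] [N critic]] [VP [VP [V examined]] [PP [P about] [NP [NP [NP [Det that] [N tree]] [PP [P about] [NP [Det some] [N critic]]]] [PP [P about] [NP [Det some] [N critic]]]]]]]
The trees differ in how a recursive rule is bracketed over the same span.

5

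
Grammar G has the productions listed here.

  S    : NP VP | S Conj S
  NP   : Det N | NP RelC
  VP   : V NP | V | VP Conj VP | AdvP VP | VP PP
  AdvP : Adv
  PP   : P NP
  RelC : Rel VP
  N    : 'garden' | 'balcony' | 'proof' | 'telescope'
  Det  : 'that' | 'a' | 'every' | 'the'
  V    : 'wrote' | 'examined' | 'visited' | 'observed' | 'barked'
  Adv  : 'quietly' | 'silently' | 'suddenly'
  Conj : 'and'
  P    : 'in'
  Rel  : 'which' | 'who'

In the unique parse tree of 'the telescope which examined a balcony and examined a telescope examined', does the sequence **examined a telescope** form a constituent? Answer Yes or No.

Yes

[S [NP [NP [Det the] [N telescope]] [RelC [Rel which] [VP [VP [V examined] [NP [Det a] [N balcony]]] [Conj and] [VP [V examined] [NP [Det a] [N telescope]]]]]] [VP [V examined]]]
The words 'examined a telescope' are exhaustively dominated by a single VP node (built by VP → V NP), so they form a constituent.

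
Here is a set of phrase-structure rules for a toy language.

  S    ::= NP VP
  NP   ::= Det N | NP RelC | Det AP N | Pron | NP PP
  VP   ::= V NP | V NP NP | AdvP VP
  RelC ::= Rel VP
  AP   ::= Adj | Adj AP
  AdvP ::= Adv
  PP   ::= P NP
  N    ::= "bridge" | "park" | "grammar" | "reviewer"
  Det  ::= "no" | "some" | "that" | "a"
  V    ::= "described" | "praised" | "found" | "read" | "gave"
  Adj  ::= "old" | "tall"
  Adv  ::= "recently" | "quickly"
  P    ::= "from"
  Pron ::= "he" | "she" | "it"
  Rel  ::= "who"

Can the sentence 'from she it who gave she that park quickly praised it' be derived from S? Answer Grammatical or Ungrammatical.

Ungrammatical

For S → NP VP, no prefix of the string parses as an NP.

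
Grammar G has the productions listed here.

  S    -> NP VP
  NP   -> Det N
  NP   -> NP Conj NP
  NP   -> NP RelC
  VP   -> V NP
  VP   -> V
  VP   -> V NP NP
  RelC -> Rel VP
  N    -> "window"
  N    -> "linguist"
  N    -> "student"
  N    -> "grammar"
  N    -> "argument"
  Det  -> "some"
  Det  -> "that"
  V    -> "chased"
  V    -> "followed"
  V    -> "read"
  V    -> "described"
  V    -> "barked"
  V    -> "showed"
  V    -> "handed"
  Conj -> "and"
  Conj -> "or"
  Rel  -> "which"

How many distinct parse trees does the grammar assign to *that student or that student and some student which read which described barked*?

9

Two of the 9 distinct bracketings:
[S [NP [NP [Det that] [N student]] [Conj or] [NP [NP [Det that] [N student]] [Conj and] [NP [NP [NP [Det some] [N student]] [RelC [Rel which] [VP [V read]]]] [RelC [Rel which] [VP [V described]]]]]] [VP [V barked]]]
[S [NP [NP [Det that] [N student]] [Conj or] [NP [NP [NP [Det that] [N student]] [Conj and] [NP [NP [Det some] [N student]] [RelC [Rel which] [VP [V read]]]]] [RelC [Rel which] [VP [V described]]]]] [VP [V barked]]]
The trees differ in how a recursive rule is bracketed over the same span.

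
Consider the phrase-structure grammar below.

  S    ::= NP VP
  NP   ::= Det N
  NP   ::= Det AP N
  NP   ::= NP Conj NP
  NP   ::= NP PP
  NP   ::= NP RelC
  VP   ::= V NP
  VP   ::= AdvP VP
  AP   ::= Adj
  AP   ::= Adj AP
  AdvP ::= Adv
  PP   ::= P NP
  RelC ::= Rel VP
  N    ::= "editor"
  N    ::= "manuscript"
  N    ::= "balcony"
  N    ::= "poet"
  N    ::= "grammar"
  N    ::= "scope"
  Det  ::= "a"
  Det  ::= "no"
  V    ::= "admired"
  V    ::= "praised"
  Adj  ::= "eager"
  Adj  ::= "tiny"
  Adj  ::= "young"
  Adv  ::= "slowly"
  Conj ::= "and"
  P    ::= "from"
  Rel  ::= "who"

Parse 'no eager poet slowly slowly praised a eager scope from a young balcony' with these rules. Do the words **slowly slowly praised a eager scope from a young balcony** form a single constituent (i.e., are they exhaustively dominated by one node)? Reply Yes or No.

Yes

[S [NP [Det no] [AP [Adj eager]] [N poet]] [VP [AdvP [Adv slowly]] [VP [AdvP [Adv slowly]] [VP [V praised] [NP [NP [Det a] [AP [Adj eager]] [N scope]] [PP [P from] [NP [Det a] [AP [Adj young]] [N balcony]]]]]]]]
The words 'slowly slowly praised a eager scope from a young balcony' are exhaustively dominated by a single VP node (built by VP → AdvP VP), so they form a constituent.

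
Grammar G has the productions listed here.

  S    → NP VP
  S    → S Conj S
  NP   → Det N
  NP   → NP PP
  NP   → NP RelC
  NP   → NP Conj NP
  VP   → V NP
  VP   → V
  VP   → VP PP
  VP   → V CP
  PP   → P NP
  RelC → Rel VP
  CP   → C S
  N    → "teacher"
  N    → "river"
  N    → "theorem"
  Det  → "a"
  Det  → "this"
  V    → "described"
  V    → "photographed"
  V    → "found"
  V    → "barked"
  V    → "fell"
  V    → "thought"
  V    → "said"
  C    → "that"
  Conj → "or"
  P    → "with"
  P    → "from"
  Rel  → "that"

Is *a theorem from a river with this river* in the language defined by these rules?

For S → NP VP, every NP-prefix leaves a non-VP remainder: after 'a theorem' the remainder is not a VP; after 'a theorem from a river' the remainder is not a VP. The alternative S rule S → S Conj S likewise has no satisfying split.

Ungrammatical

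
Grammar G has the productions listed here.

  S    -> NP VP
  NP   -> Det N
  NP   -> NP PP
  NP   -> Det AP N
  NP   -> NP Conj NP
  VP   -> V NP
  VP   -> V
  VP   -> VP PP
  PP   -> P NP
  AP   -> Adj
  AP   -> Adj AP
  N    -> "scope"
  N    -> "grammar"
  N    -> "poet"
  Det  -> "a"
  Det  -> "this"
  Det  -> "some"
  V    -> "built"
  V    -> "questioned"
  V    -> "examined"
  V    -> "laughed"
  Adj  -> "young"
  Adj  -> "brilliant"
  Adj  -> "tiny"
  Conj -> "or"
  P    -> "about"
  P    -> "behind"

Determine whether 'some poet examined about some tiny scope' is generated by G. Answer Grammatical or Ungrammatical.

[S [NP [Det some] [N poet]] [VP [VP [V examined]] [PP [P about] [NP [Det some] [AP [Adj tiny]] [N scope]]]]]
Each bracket corresponds to one application of a listed rule, so the string is derivable from S.

Grammatical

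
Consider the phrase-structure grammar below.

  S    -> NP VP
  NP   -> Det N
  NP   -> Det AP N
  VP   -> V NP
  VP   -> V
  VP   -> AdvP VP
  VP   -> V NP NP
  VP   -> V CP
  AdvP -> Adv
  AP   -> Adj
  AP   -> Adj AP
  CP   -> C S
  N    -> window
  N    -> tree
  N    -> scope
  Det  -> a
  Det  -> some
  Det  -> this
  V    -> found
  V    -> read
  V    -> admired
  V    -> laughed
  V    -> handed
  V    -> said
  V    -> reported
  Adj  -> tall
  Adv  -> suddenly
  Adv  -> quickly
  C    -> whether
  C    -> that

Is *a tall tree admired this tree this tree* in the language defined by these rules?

S
  NP
    Det: a
    AP
      Adj: tall
    N: tree
  VP
    V: admired
    NP
      Det: this
      N: tree
    NP
      Det: this
      N: tree
The bracketing above is licensed at every node by one of the given productions, with S at the root.

Grammatical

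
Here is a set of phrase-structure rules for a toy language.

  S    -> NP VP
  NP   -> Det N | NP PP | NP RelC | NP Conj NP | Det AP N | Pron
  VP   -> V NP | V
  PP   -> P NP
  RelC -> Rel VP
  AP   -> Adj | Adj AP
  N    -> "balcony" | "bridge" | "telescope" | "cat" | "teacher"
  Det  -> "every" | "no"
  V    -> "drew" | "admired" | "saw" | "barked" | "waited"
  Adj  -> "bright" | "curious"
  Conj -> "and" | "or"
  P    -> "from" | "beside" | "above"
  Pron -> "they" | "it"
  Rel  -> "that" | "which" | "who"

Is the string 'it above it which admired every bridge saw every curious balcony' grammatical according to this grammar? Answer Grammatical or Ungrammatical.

Grammatical

[S [NP [NP [Pron it]] [PP [P above] [NP [NP [Pron it]] [RelC [Rel which] [VP [V admired] [NP [Det every] [N bridge]]]]]]] [VP [V saw] [NP [Det every] [AP [Adj curious]] [N balcony]]]]
Each bracket corresponds to one application of a listed rule, so the string is derivable from S.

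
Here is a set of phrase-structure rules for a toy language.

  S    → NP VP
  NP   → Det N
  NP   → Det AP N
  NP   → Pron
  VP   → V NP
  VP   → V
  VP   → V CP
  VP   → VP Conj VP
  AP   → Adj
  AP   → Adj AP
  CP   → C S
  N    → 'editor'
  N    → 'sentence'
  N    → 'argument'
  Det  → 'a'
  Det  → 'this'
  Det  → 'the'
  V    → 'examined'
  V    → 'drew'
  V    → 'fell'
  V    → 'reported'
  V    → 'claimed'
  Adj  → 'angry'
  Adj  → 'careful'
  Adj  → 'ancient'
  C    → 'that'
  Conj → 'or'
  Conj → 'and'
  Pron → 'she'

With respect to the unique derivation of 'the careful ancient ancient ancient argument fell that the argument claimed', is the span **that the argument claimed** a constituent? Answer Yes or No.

[S [NP [Det the] [AP [Adj careful] [AP [Adj ancient] [AP [Adj ancient] [AP [Adj ancient]]]]] [N argument]] [VP [V fell] [CP [C that] [S [NP [Det the] [N argument]] [VP [V claimed]]]]]]
The words 'that the argument claimed' are exhaustively dominated by a single CP node (built by CP → C S), so they form a constituent.

Yes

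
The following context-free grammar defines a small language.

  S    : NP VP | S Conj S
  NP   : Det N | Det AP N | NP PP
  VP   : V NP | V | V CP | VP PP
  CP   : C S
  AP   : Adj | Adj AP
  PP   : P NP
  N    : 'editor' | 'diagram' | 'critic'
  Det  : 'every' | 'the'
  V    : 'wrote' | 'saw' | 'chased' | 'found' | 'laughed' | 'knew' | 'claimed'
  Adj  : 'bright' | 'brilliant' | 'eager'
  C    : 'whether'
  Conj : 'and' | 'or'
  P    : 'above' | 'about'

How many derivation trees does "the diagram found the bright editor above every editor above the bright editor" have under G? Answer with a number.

Two of the 5 distinct bracketings:
[S [NP [Det the] [N diagram]] [VP [V found] [NP [NP [Det the] [AP [Adj bright]] [N editor]] [PP [P above] [NP [NP [Det every] [N editor]] [PP [P above] [NP [Det the] [AP [Adj bright]] [N editor]]]]]]]]
[S [NP [Det the] [N diagram]] [VP [V found] [NP [NP [NP [Det the] [AP [Adj bright]] [N editor]] [PP [P above] [NP [Det every] [N editor]]]] [PP [P above] [NP [Det the] [AP [Adj bright]] [N editor]]]]]]
The trees differ in how a recursive rule is bracketed over the same span.

5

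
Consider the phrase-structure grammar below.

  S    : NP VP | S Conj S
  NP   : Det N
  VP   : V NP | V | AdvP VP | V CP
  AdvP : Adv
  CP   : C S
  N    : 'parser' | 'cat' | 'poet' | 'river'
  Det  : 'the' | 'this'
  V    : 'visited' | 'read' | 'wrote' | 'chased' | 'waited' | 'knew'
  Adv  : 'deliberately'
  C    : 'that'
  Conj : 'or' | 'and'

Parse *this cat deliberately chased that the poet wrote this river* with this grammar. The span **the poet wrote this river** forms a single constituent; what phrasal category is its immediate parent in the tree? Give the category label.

CP

[S [NP [Det this] [N cat]] [VP [AdvP [Adv deliberately]] [VP [V chased] [CP [C that] [S [NP [Det the] [N poet]] [VP [V wrote] [NP [Det this] [N river]]]]]]]]
The span 'the poet wrote this river' is the S node built by S → NP VP.
Its mother is the CP built by CP → C S.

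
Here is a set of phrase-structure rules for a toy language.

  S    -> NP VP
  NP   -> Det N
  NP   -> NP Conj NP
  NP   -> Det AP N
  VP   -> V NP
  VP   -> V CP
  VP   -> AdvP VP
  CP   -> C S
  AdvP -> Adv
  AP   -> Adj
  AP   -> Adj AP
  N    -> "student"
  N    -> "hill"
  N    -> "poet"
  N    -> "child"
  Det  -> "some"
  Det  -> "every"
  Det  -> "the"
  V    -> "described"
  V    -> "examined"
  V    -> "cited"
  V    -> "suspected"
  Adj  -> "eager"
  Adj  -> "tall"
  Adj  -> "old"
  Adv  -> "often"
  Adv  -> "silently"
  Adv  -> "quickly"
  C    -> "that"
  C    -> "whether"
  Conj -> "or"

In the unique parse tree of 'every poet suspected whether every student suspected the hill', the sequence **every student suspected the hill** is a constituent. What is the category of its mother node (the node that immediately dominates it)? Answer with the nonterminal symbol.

[S [NP [Det every] [N poet]] [VP [V suspected] [CP [C whether] [S [NP [Det every] [N student]] [VP [V suspected] [NP [Det the] [N hill]]]]]]]
The span 'every student suspected the hill' is the S node built by S → NP VP.
Its mother is the CP built by CP → C S.

CP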